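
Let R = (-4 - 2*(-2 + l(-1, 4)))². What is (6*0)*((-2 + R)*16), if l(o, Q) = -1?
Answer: 0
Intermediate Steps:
R = 4 (R = (-4 - 2*(-2 - 1))² = (-4 - 2*(-3))² = (-4 + 6)² = 2² = 4)
(6*0)*((-2 + R)*16) = (6*0)*((-2 + 4)*16) = 0*(2*16) = 0*32 = 0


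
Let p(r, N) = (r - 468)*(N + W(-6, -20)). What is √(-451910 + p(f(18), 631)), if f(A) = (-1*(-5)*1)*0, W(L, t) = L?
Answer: I*√744410 ≈ 862.79*I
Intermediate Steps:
f(A) = 0 (f(A) = (5*1)*0 = 5*0 = 0)
p(r, N) = (-468 + r)*(-6 + N) (p(r, N) = (r - 468)*(N - 6) = (-468 + r)*(-6 + N))
√(-451910 + p(f(18), 631)) = √(-451910 + (2808 - 468*631 - 6*0 + 631*0)) = √(-451910 + (2808 - 295308 + 0 + 0)) = √(-451910 - 292500) = √(-744410) = I*√744410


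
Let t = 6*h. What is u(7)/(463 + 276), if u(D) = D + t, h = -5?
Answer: -23/739 ≈ -0.031123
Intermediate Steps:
t = -30 (t = 6*(-5) = -30)
u(D) = -30 + D (u(D) = D - 30 = -30 + D)
u(7)/(463 + 276) = (-30 + 7)/(463 + 276) = -23/739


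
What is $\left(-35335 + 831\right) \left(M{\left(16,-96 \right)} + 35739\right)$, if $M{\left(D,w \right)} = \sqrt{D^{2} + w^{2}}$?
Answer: $-1233138456 - 552064 \sqrt{37} \approx -1.2365 \cdot 10^{9}$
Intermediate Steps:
$\left(-35335 + 831\right) \left(M{\left(16,-96 \right)} + 35739\right) = \left(-35335 + 831\right) \left(\sqrt{16^{2} + \left(-96\right)^{2}} + 35739\right) = - 34504 \left(\sqrt{256 + 9216} + 35739\right) = - 34504 \left(\sqrt{9472} + 35739\right) = - 34504 \left(16 \sqrt{37} + 35739\right) = - 34504 \left(35739 + 16 \sqrt{37}\right) = -1233138456 - 552064 \sqrt{37}$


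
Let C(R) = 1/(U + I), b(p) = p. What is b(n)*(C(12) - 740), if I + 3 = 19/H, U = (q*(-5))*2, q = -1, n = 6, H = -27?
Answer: -377319/85 ≈ -4439.0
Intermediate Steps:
U = 10 (U = -1*(-5)*2 = 5*2 = 10)
I = -100/27 (I = -3 + 19/(-27) = -3 + 19*(-1/27) = -3 - 19/27 = -100/27 ≈ -3.7037)
C(R) = 27/170 (C(R) = 1/(10 - 100/27) = 1/(170/27) = 27/170)
b(n)*(C(12) - 740) = 6*(27/170 - 740) = 6*(-125773/170) = -377319/85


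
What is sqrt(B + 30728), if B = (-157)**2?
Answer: 3*sqrt(6153) ≈ 235.32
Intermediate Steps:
B = 24649
sqrt(B + 30728) = sqrt(24649 + 30728) = sqrt(55377) = 3*sqrt(6153)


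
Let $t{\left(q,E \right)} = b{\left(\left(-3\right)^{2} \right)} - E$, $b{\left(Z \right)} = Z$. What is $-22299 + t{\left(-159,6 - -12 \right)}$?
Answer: $-22308$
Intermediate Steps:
$t{\left(q,E \right)} = 9 - E$ ($t{\left(q,E \right)} = \left(-3\right)^{2} - E = 9 - E$)
$-22299 + t{\left(-159,6 - -12 \right)} = -22299 + \left(9 - \left(6 - -12\right)\right) = -22299 + \left(9 - \left(6 + 12\right)\right) = -22299 + \left(9 - 18\right) = -22299 - 9 = -22308$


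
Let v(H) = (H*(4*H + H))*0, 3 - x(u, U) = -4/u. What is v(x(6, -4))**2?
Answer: 0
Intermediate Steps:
x(u, U) = 3 + 4/u (x(u, U) = 3 - (-4)/u = 3 + 4/u)
v(H) = 0 (v(H) = (H*(5*H))*0 = (5*H**2)*0 = 0)
v(x(6, -4))**2 = 0**2 = 0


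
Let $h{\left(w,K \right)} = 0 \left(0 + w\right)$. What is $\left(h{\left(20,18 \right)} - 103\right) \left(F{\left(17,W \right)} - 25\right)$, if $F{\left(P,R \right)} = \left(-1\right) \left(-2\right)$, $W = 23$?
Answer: $2369$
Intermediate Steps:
$F{\left(P,R \right)} = 2$
$h{\left(w,K \right)} = 0$ ($h{\left(w,K \right)} = 0 w = 0$)
$\left(h{\left(20,18 \right)} - 103\right) \left(F{\left(17,W \right)} - 25\right) = \left(0 - 103\right) \left(2 - 25\right) = \left(-103\right) \left(-23\right) = 2369$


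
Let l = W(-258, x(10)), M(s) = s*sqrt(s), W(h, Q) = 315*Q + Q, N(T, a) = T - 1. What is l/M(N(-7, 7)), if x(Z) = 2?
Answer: 79*I*sqrt(2)/4 ≈ 27.931*I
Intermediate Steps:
N(T, a) = -1 + T
W(h, Q) = 316*Q
M(s) = s**(3/2)
l = 632 (l = 316*2 = 632)
l/M(N(-7, 7)) = 632/((-1 - 7)**(3/2)) = 632/((-8)**(3/2)) = 632/((-16*I*sqrt(2))) = 632*(I*sqrt(2)/32) = 79*I*sqrt(2)/4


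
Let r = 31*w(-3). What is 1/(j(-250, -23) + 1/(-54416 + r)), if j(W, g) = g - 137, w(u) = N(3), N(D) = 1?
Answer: -54385/8701601 ≈ -0.0062500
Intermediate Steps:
w(u) = 1
r = 31 (r = 31*1 = 31)
j(W, g) = -137 + g
1/(j(-250, -23) + 1/(-54416 + r)) = 1/((-137 - 23) + 1/(-54416 + 31)) = 1/(-160 + 1/(-54385)) = 1/(-160 - 1/54385) = 1/(-8701601/54385) = -54385/8701601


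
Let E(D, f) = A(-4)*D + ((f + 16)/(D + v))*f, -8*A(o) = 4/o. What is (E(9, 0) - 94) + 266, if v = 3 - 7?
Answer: 1385/8 ≈ 173.13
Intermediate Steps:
v = -4
A(o) = -1/(2*o)
E(D, f) = D/8 + f*(16 + f)/(-4 + D) (E(D, f) = (-1/2/(-4))*D + ((f + 16)/(D - 4))*f = (-1/2*(-1/4))*D + ((16 + f)/(-4 + D))*f = D/8 + ((16 + f)/(-4 + D))*f = D/8 + f*(16 + f)/(-4 + D))
(E(9, 0) - 94) + 266 = ((0**2 + 16*0 - 1/2*9 + (1/8)*9**2)/(-4 + 9) - 94) + 266 = ((0 + 0 - 9/2 + (1/8)*81)/5 - 94) + 266 = ((0 + 0 - 9/2 + 81/8)/5 - 94) + 266 = ((1/5)*(45/8) - 94) + 266 = (9/8 - 94) + 266 = -743/8 + 266 = 1385/8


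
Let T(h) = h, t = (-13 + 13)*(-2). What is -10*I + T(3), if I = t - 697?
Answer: 6973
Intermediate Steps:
t = 0 (t = 0*(-2) = 0)
I = -697 (I = 0 - 697 = -697)
-10*I + T(3) = -10*(-697) + 3 = 6970 + 3 = 6973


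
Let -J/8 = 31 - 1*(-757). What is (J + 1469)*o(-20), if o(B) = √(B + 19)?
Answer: -4835*I ≈ -4835.0*I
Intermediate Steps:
o(B) = √(19 + B)
J = -6304 (J = -8*(31 - 1*(-757)) = -8*(31 + 757) = -8*788 = -6304)
(J + 1469)*o(-20) = (-6304 + 1469)*√(19 - 20) = -4835*I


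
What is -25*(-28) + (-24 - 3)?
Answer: 673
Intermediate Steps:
-25*(-28) + (-24 - 3) = 700 - 27 = 673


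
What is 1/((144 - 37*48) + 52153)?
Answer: 1/50521 ≈ 1.9794e-5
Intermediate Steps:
1/((144 - 37*48) + 52153) = 1/((144 - 1776) + 52153) = 1/(-1632 + 52153) = 1/50521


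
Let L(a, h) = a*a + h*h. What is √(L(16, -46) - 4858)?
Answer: I*√2486 ≈ 49.86*I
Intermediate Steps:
L(a, h) = a² + h²
√(L(16, -46) - 4858) = √((16² + (-46)²) - 4858) = √((256 + 2116) - 4858) = √(2372 - 4858) = √(-2486) = I*√2486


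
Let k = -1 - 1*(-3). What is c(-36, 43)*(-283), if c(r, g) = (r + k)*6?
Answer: 57732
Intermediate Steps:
k = 2 (k = -1 + 3 = 2)
c(r, g) = 12 + 6*r (c(r, g) = (r + 2)*6 = (2 + r)*6 = 12 + 6*r)
c(-36, 43)*(-283) = (12 + 6*(-36))*(-283) = (12 - 216)*(-283) = -204*(-283) = 57732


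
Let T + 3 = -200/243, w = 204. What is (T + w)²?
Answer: 2366141449/59049 ≈ 40071.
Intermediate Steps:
T = -929/243 (T = -3 - 200/243 = -929/243 ≈ -3.8230)
(T + w)² = (-929/243 + 204)² = (48643/243)² = 2366141449/59049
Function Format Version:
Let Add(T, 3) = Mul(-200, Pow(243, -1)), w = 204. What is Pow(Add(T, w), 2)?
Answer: Rational(2366141449, 59049) ≈ 40071.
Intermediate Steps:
T = Rational(-929, 243) (T = Add(-3, Mul(-200, Pow(243, -1))) = Add(-3, Mul(-200, Rational(1, 243))) = Add(-3, Rational(-200, 243)) = Rational(-929, 243) ≈ -3.8230)
Pow(Add(T, w), 2) = Pow(Add(Rational(-929, 243), 204), 2) = Pow(Rational(48643, 243), 2) = Rational(2366141449, 59049)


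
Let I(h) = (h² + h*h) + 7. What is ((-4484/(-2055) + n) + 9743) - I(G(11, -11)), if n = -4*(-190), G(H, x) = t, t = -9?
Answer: 21240854/2055 ≈ 10336.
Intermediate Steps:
G(H, x) = -9
I(h) = 7 + 2*h² (I(h) = (h² + h²) + 7 = 2*h² + 7 = 7 + 2*h²)
n = 760
((-4484/(-2055) + n) + 9743) - I(G(11, -11)) = ((-4484/(-2055) + 760) + 9743) - (7 + 2*(-9)²) = ((-4484*(-1/2055) + 760) + 9743) - (7 + 2*81) = ((4484/2055 + 760) + 9743) - (7 + 162) = (1566284/2055 + 9743) - 1*169 = 21588149/2055 - 169 = 21240854/2055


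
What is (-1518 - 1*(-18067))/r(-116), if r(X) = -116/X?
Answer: 16549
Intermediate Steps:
(-1518 - 1*(-18067))/r(-116) = (-1518 - 1*(-18067))/((-116/(-116))) = (-1518 + 18067)/((-116*(-1/116))) = 16549/1 = 16549*1 = 16549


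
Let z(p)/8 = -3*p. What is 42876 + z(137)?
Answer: 39588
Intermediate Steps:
z(p) = -24*p (z(p) = 8*(-3*p) = -24*p)
42876 + z(137) = 42876 - 24*137 = 42876 - 3288 = 39588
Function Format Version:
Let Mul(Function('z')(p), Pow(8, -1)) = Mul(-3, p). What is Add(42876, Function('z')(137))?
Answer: 39588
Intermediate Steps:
Function('z')(p) = Mul(-24, p) (Function('z')(p) = Mul(8, Mul(-3, p)) = Mul(-24, p))
Add(42876, Function('z')(137)) = Add(42876, Mul(-24, 137)) = Add(42876, -3288) = 39588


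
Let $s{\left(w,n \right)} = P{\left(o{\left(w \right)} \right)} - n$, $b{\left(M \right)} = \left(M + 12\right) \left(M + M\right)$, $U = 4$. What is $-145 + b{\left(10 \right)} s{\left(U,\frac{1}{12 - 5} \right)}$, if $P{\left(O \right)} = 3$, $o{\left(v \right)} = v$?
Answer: $\frac{7785}{7} \approx 1112.1$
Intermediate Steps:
$b{\left(M \right)} = 2 M \left(12 + M\right)$ ($b{\left(M \right)} = \left(12 + M\right) 2 M = 2 M \left(12 + M\right)$)
$s{\left(w,n \right)} = 3 - n$
$-145 + b{\left(10 \right)} s{\left(U,\frac{1}{12 - 5} \right)} = -145 + 2 \cdot 10 \left(12 + 10\right) \left(3 - \frac{1}{12 - 5}\right) = -145 + 2 \cdot 10 \cdot 22 \left(3 - \frac{1}{7}\right) = -145 + 440 \left(3 - \frac{1}{7}\right) = -145 + 440 \cdot \frac{20}{7} = -145 + \frac{8800}{7} = \frac{7785}{7}$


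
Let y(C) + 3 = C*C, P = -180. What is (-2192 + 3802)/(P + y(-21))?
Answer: 805/129 ≈ 6.2403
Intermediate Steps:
y(C) = -3 + C² (y(C) = -3 + C*C = -3 + C²)
(-2192 + 3802)/(P + y(-21)) = (-2192 + 3802)/(-180 + (-3 + (-21)²)) = 1610/(-180 + (-3 + 441)) = 1610/(-180 + 438) = 1610/258 = 1610*(1/258) = 805/129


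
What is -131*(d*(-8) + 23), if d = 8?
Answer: 5371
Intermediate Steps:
-131*(d*(-8) + 23) = -131*(8*(-8) + 23) = -131*(-64 + 23) = -131*(-41) = 5371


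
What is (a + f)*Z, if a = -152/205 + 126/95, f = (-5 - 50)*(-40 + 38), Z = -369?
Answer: -3876552/95 ≈ -40806.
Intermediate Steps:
f = 110 (f = -55*(-2) = 110)
a = 2278/3895 (a = -152*1/205 + 126*(1/95) = -152/205 + 126/95 = 2278/3895 ≈ 0.58485)
(a + f)*Z = (2278/3895 + 110)*(-369) = (430728/3895)*(-369) = -3876552/95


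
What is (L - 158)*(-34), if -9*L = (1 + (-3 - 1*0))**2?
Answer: 48484/9 ≈ 5387.1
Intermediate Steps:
L = -4/9 (L = -(1 + (-3 - 1*0))**2/9 = -(1 + (-3 + 0))**2/9 = -(1 - 3)**2/9 = -1/9*(-2)**2 = -1/9*4 = -4/9 ≈ -0.44444)
(L - 158)*(-34) = (-4/9 - 158)*(-34) = -1426/9*(-34) = 48484/9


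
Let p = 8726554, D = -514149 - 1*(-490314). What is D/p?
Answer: -23835/8726554 ≈ -0.0027313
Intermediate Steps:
D = -23835 (D = -514149 + 490314 = -23835)
D/p = -23835/8726554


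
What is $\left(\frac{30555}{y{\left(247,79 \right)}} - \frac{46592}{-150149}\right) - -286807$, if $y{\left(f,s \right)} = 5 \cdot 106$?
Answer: $\frac{86144974133}{300298} \approx 2.8687 \cdot 10^{5}$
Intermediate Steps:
$y{\left(f,s \right)} = 530$
$\left(\frac{30555}{y{\left(247,79 \right)}} - \frac{46592}{-150149}\right) - -286807 = \left(\frac{30555}{530} - \frac{46592}{-150149}\right) - -286807 = \left(30555 \cdot \frac{1}{530} - - \frac{46592}{150149}\right) + 286807 = \left(\frac{6111}{106} + \frac{46592}{150149}\right) + 286807 = \frac{17405647}{300298} + 286807 = \frac{86144974133}{300298}$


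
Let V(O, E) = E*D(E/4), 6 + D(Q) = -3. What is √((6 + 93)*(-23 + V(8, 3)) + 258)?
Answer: 2*I*√1173 ≈ 68.498*I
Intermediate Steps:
D(Q) = -9 (D(Q) = -6 - 3 = -9)
V(O, E) = -9*E (V(O, E) = E*(-9) = -9*E)
√((6 + 93)*(-23 + V(8, 3)) + 258) = √((6 + 93)*(-23 - 9*3) + 258) = √(99*(-23 - 27) + 258) = √(99*(-50) + 258) = √(-4950 + 258) = √(-4692) = 2*I*√1173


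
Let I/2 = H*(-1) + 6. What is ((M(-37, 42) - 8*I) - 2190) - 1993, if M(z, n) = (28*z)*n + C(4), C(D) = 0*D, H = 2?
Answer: -47759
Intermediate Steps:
C(D) = 0
M(z, n) = 28*n*z (M(z, n) = (28*z)*n + 0 = 28*n*z + 0 = 28*n*z)
I = 8 (I = 2*(2*(-1) + 6) = 2*(-2 + 6) = 2*4 = 8)
((M(-37, 42) - 8*I) - 2190) - 1993 = ((28*42*(-37) - 8*8) - 2190) - 1993 = ((-43512 - 64) - 2190) - 1993 = (-43576 - 2190) - 1993 = -45766 - 1993 = -47759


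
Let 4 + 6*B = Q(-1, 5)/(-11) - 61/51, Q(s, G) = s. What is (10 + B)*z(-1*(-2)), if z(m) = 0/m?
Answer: 0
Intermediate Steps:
z(m) = 0
B = -1432/1683 (B = -⅔ + (-1/(-11) - 61/51)/6 = -⅔ + (-1*(-1/11) - 61*1/51)/6 = -⅔ + (1/11 - 61/51)/6 = -⅔ + (⅙)*(-620/561) = -⅔ - 310/1683 = -1432/1683 ≈ -0.85086)
(10 + B)*z(-1*(-2)) = (10 - 1432/1683)*0 = (15398/1683)*0 = 0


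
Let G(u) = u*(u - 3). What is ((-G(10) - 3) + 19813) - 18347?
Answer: 1393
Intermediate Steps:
G(u) = u*(-3 + u)
((-G(10) - 3) + 19813) - 18347 = ((-10*(-3 + 10) - 3) + 19813) - 18347 = ((-10*7 - 3) + 19813) - 18347 = ((-1*70 - 3) + 19813) - 18347 = ((-70 - 3) + 19813) - 18347 = (-73 + 19813) - 18347 = 19740 - 18347 = 1393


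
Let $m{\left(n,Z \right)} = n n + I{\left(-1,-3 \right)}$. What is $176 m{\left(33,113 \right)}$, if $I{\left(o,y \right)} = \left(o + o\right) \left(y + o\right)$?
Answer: $193072$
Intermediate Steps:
$I{\left(o,y \right)} = 2 o \left(o + y\right)$
$m{\left(n,Z \right)} = 8 + n^{2}$ ($m{\left(n,Z \right)} = n n + 2 \left(-1\right) \left(-1 - 3\right) = n^{2} + 2 \left(-1\right) \left(-4\right) = n^{2} + 8 = 8 + n^{2}$)
$176 m{\left(33,113 \right)} = 176 \left(8 + 33^{2}\right) = 176 \left(8 + 1089\right) = 176 \cdot 1097 = 193072$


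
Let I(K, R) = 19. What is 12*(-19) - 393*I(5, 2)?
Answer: -7695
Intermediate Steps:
12*(-19) - 393*I(5, 2) = 12*(-19) - 393*19 = -228 - 7467 = -7695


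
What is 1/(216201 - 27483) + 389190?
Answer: 73447158421/188718 ≈ 3.8919e+5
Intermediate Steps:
1/(216201 - 27483) + 389190 = 1/188718 + 389190 = 73447158421/188718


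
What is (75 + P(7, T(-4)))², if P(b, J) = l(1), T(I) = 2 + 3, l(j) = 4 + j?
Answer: 6400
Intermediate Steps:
T(I) = 5
P(b, J) = 5 (P(b, J) = 4 + 1 = 5)
(75 + P(7, T(-4)))² = (75 + 5)² = 80² = 6400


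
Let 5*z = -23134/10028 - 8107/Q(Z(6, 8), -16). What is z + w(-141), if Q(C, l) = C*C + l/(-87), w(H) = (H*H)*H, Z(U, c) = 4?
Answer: -4497873516701/1604480 ≈ -2.8033e+6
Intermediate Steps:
w(H) = H**3 (w(H) = H**2*H = H**3)
Q(C, l) = C**2 - l/87
z = -161486621/1604480 (z = (-23134/10028 - 8107/(4**2 - 1/87*(-16)))/5 = (-23134*1/10028 - 8107/(16 + 16/87))/5 = (-11567/5014 - 8107/1408/87)/5 = (-11567/5014 - 8107*87/1408)/5 = (-11567/5014 - 64119/128)/5 = (1/5)*(-161486621/320896) = -161486621/1604480 ≈ -100.65)
z + w(-141) = -161486621/1604480 + (-141)**3 = -161486621/1604480 - 2803221 = -4497873516701/1604480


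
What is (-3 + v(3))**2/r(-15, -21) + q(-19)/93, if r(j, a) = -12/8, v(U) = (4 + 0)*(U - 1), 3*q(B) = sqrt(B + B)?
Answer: -50/3 + I*sqrt(38)/279 ≈ -16.667 + 0.022095*I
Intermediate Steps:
q(B) = sqrt(2)*sqrt(B)/3 (q(B) = sqrt(B + B)/3 = sqrt(2*B)/3 = (sqrt(2)*sqrt(B))/3 = sqrt(2)*sqrt(B)/3)
v(U) = -4 + 4*U (v(U) = 4*(-1 + U) = -4 + 4*U)
r(j, a) = -3/2 (r(j, a) = -12*1/8 = -3/2)
(-3 + v(3))**2/r(-15, -21) + q(-19)/93 = (-3 + (-4 + 4*3))**2/(-3/2) + (sqrt(2)*sqrt(-19)/3)/93 = (-3 + (-4 + 12))**2*(-2/3) + (sqrt(2)*(I*sqrt(19))/3)*(1/93) = (-3 + 8)**2*(-2/3) + (I*sqrt(38)/3)*(1/93) = 5**2*(-2/3) + I*sqrt(38)/279 = 25*(-2/3) + I*sqrt(38)/279 = -50/3 + I*sqrt(38)/279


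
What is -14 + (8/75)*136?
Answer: 38/75 ≈ 0.50667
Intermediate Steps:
-14 + (8/75)*136 = -14 + 1088/75 = 38/75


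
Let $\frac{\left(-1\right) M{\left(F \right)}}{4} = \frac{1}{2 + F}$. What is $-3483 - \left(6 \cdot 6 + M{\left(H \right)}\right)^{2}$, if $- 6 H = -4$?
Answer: $- \frac{18693}{4} \approx -4673.3$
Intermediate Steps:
$H = \frac{2}{3}$ ($H = \left(- \frac{1}{6}\right) \left(-4\right) = \frac{2}{3} \approx 0.66667$)
$M{\left(F \right)} = - \frac{4}{2 + F}$
$-3483 - \left(6 \cdot 6 + M{\left(H \right)}\right)^{2} = -3483 - \left(6 \cdot 6 - \frac{4}{2 + \frac{2}{3}}\right)^{2} = -3483 - \left(36 - \frac{4}{\frac{8}{3}}\right)^{2} = -3483 - \left(36 - \frac{3}{2}\right)^{2} = -3483 - \left(\frac{69}{2}\right)^{2} = -3483 - \frac{4761}{4} = - \frac{18693}{4}$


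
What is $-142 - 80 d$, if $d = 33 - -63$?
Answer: $-7822$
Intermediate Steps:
$d = 96$ ($d = 33 + 63 = 96$)
$-142 - 80 d = -142 - 7680 = -7822$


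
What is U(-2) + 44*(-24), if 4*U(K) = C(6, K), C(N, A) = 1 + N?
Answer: -4217/4 ≈ -1054.3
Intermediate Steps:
U(K) = 7/4 (U(K) = (1 + 6)/4 = (¼)*7 = 7/4)
U(-2) + 44*(-24) = 7/4 + 44*(-24) = 7/4 - 1056 = -4217/4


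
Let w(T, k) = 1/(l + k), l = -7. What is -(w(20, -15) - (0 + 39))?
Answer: 859/22 ≈ 39.045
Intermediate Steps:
w(T, k) = 1/(-7 + k)
-(w(20, -15) - (0 + 39)) = -(1/(-7 - 15) - (0 + 39)) = -(1/(-22) - 1*39) = -(-1/22 - 39) = -1*(-859/22) = 859/22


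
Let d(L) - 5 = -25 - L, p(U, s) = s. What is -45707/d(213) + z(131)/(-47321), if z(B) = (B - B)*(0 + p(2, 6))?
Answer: 45707/233 ≈ 196.17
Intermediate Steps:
d(L) = -20 - L (d(L) = 5 + (-25 - L) = -20 - L)
z(B) = 0 (z(B) = (B - B)*(0 + 6) = 0*6 = 0)
-45707/d(213) + z(131)/(-47321) = -45707/(-20 - 1*213) + 0/(-47321) = -45707/(-20 - 213) + 0*(-1/47321) = -45707/(-233) + 0 = -45707*(-1/233) + 0 = 45707/233 + 0 = 45707/233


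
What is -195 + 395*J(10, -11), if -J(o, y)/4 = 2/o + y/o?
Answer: 1227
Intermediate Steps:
J(o, y) = -8/o - 4*y/o (J(o, y) = -4*(2/o + y/o) = -8/o - 4*y/o)
-195 + 395*J(10, -11) = -195 + 395*(4*(-2 - 1*(-11))/10) = -195 + 395*(4*(1/10)*(-2 + 11)) = -195 + 395*(4*(1/10)*9) = -195 + 395*(18/5) = -195 + 1422 = 1227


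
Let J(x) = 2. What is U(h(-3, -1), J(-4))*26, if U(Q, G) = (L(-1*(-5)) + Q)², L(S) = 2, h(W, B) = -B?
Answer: 234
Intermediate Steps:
U(Q, G) = (2 + Q)²
U(h(-3, -1), J(-4))*26 = (2 - 1*(-1))²*26 = (2 + 1)²*26 = 3²*26 = 9*26 = 234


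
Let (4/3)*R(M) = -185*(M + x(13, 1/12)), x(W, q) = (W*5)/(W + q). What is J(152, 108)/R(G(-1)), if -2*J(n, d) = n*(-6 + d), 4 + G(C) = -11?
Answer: -1622752/291375 ≈ -5.5693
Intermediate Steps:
G(C) = -15 (G(C) = -4 - 11 = -15)
J(n, d) = -n*(-6 + d)/2
x(W, q) = 5*W/(W + q) (x(W, q) = (5*W)/(W + q) = 5*W/(W + q))
R(M) = -108225/157 - 555*M/4 (R(M) = 3*(-185*(M + 5*13/(13 + 1/12)))/4 = 3*(-185*(M + 5*13/(157/12)))/4 = 3*(-185*(M + 5*13*(12/157)))/4 = 3*(-185*(M + 780/157))/4 = 3*(-185*(780/157 + M))/4 = 3*(-144300/157 - 185*M)/4 = -108225/157 - 555*M/4)
J(152, 108)/R(G(-1)) = ((1/2)*152*(6 - 1*108))/(-108225/157 - 555/4*(-15)) = ((1/2)*152*(6 - 108))/(-108225/157 + 8325/4) = ((1/2)*152*(-102))/(874125/628) = -7752*628/874125 = -1622752/291375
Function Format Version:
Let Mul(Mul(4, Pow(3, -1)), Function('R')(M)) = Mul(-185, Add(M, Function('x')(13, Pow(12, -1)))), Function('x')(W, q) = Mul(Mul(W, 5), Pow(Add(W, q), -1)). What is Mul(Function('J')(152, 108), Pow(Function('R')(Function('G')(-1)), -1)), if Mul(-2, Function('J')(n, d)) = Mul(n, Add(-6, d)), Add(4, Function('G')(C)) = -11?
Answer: Rational(-1622752, 291375) ≈ -5.5693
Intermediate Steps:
Function('G')(C) = -15 (Function('G')(C) = Add(-4, -11) = -15)
Function('J')(n, d) = Mul(Rational(-1, 2), n, Add(-6, d)) (Function('J')(n, d) = Mul(Rational(-1, 2), Mul(n, Add(-6, d))) = Mul(Rational(-1, 2), n, Add(-6, d)))
Function('x')(W, q) = Mul(5, W, Pow(Add(W, q), -1)) (Function('x')(W, q) = Mul(Mul(5, W), Pow(Add(W, q), -1)) = Mul(5, W, Pow(Add(W, q), -1)))
Function('R')(M) = Add(Rational(-108225, 157), Mul(Rational(-555, 4), M)) (Function('R')(M) = Mul(Rational(3, 4), Mul(-185, Add(M, Mul(5, 13, Pow(Add(13, Pow(12, -1)), -1))))) = Mul(Rational(3, 4), Mul(-185, Add(M, Mul(5, 13, Pow(Add(13, Rational(1, 12)), -1))))) = Mul(Rational(3, 4), Mul(-185, Add(M, Mul(5, 13, Pow(Rational(157, 12), -1))))) = Mul(Rational(3, 4), Mul(-185, Add(M, Mul(5, 13, Rational(12, 157))))) = Mul(Rational(3, 4), Mul(-185, Add(M, Rational(780, 157)))) = Mul(Rational(3, 4), Mul(-185, Add(Rational(780, 157), M))) = Mul(Rational(3, 4), Add(Rational(-144300, 157), Mul(-185, M))) = Add(Rational(-108225, 157), Mul(Rational(-555, 4), M)))
Mul(Function('J')(152, 108), Pow(Function('R')(Function('G')(-1)), -1)) = Mul(Mul(Rational(1, 2), 152, Add(6, Mul(-1, 108))), Pow(Add(Rational(-108225, 157), Mul(Rational(-555, 4), -15)), -1)) = Mul(Mul(Rational(1, 2), 152, Add(6, -108)), Pow(Add(Rational(-108225, 157), Rational(8325, 4)), -1)) = Mul(Mul(Rational(1, 2), 152, -102), Pow(Rational(874125, 628), -1)) = Mul(-7752, Rational(628, 874125)) = Rational(-1622752, 291375)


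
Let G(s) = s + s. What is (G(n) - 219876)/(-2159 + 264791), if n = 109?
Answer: -109829/131316 ≈ -0.83637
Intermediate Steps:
G(s) = 2*s
(G(n) - 219876)/(-2159 + 264791) = (2*109 - 219876)/(-2159 + 264791) = (218 - 219876)/262632 = -219658*1/262632 = -109829/131316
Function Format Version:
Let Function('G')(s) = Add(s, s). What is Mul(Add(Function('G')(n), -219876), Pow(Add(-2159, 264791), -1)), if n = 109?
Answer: Rational(-109829, 131316) ≈ -0.83637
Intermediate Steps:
Function('G')(s) = Mul(2, s)
Mul(Add(Function('G')(n), -219876), Pow(Add(-2159, 264791), -1)) = Mul(Add(Mul(2, 109), -219876), Pow(Add(-2159, 264791), -1)) = Mul(Add(218, -219876), Pow(262632, -1)) = Mul(-219658, Rational(1, 262632)) = Rational(-109829, 131316)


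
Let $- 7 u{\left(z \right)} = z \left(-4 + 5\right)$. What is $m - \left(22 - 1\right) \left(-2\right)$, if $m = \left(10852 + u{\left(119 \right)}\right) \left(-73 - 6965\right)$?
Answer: $-76256688$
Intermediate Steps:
$u{\left(z \right)} = - \frac{z}{7}$ ($u{\left(z \right)} = - \frac{z \left(-4 + 5\right)}{7} = - \frac{z 1}{7} = - \frac{z}{7}$)
$m = -76256730$ ($m = \left(10852 - 17\right) \left(-73 - 6965\right) = \left(10852 - 17\right) \left(-7038\right) = 10835 \left(-7038\right) = -76256730$)
$m - \left(22 - 1\right) \left(-2\right) = -76256730 - \left(22 - 1\right) \left(-2\right) = -76256730 - 21 \left(-2\right) = -76256730 - -42 = -76256730 + 42 = -76256688$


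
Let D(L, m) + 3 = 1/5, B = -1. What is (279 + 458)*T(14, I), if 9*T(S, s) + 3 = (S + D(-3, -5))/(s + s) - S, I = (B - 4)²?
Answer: -171721/125 ≈ -1373.8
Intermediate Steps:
D(L, m) = -14/5 (D(L, m) = -3 + 1/5 = -3 + ⅕ = -14/5)
I = 25 (I = (-1 - 4)² = (-5)² = 25)
T(S, s) = -⅓ - S/9 + (-14/5 + S)/(18*s) (T(S, s) = -⅓ + ((S - 14/5)/(s + s) - S)/9 = -⅓ + ((-14/5 + S)/((2*s)) - S)/9 = -⅓ + ((-14/5 + S)*(1/(2*s)) - S)/9 = -⅓ + ((-14/5 + S)/(2*s) - S)/9 = -⅓ + (-S + (-14/5 + S)/(2*s))/9 = -⅓ + (-S/9 + (-14/5 + S)/(18*s)) = -⅓ - S/9 + (-14/5 + S)/(18*s))
(279 + 458)*T(14, I) = (279 + 458)*((1/90)*(-14 + 5*14 - 10*25*(3 + 14))/25) = 737*((1/90)*(1/25)*(-14 + 70 - 10*25*17)) = 737*((1/90)*(1/25)*(-14 + 70 - 4250)) = 737*((1/90)*(1/25)*(-4194)) = 737*(-233/125) = -171721/125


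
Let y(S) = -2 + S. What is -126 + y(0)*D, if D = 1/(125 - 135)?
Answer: -629/5 ≈ -125.80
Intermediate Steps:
D = -⅒ (D = 1/(-10) = -⅒ ≈ -0.10000)
-126 + y(0)*D = -126 + (-2 + 0)*(-⅒) = -126 - 2*(-⅒) = -126 + ⅕ = -629/5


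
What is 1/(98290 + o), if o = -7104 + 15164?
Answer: 1/106350 ≈ 9.4029e-6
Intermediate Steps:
o = 8060
1/(98290 + o) = 1/(98290 + 8060) = 1/106350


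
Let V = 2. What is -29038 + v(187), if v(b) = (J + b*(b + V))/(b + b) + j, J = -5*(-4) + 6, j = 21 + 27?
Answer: -10806891/374 ≈ -28895.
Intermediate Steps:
j = 48
J = 26 (J = 20 + 6 = 26)
v(b) = 48 + (26 + b*(2 + b))/(2*b) (v(b) = (26 + b*(b + 2))/(b + b) + 48 = (26 + b*(2 + b))/((2*b)) + 48 = (26 + b*(2 + b))*(1/(2*b)) + 48 = (26 + b*(2 + b))/(2*b) + 48 = 48 + (26 + b*(2 + b))/(2*b))
-29038 + v(187) = -29038 + (49 + (½)*187 + 13/187) = -29038 + (49 + 187/2 + 13*(1/187)) = -29038 + (49 + 187/2 + 13/187) = -29038 + 53321/374 = -10806891/374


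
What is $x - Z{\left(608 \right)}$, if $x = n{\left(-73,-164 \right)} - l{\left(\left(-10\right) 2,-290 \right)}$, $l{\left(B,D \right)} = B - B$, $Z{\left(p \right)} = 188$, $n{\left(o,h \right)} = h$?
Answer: $-352$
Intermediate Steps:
$l{\left(B,D \right)} = 0$
$x = -164$ ($x = -164 - 0 = -164 + 0 = -164$)
$x - Z{\left(608 \right)} = -164 - 188 = -352$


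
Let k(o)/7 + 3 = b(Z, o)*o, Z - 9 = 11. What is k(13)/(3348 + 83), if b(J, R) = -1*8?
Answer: -749/3431 ≈ -0.21830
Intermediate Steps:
Z = 20 (Z = 9 + 11 = 20)
b(J, R) = -8
k(o) = -21 - 56*o (k(o) = -21 + 7*(-8*o) = -21 - 56*o)
k(13)/(3348 + 83) = (-21 - 56*13)/(3348 + 83) = (-21 - 728)/3431 = -749*1/3431 = -749/3431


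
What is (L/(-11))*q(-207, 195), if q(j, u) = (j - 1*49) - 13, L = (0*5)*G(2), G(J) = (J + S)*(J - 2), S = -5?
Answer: 0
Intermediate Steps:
G(J) = (-5 + J)*(-2 + J) (G(J) = (J - 5)*(J - 2) = (-5 + J)*(-2 + J))
L = 0 (L = (0*5)*(10 + 2**2 - 7*2) = 0*(10 + 4 - 14) = 0*0 = 0)
q(j, u) = -62 + j (q(j, u) = (j - 49) - 13 = (-49 + j) - 13 = -62 + j)
(L/(-11))*q(-207, 195) = (0/(-11))*(-62 - 207) = (0*(-1/11))*(-269) = 0*(-269) = 0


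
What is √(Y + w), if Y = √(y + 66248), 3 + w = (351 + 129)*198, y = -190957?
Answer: √(95037 + I*√124709) ≈ 308.28 + 0.5728*I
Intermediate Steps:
w = 95037 (w = -3 + (351 + 129)*198 = -3 + 480*198 = -3 + 95040 = 95037)
Y = I*√124709 (Y = √(-190957 + 66248) = √(-124709) = I*√124709 ≈ 353.14*I)
√(Y + w) = √(I*√124709 + 95037) = √(95037 + I*√124709)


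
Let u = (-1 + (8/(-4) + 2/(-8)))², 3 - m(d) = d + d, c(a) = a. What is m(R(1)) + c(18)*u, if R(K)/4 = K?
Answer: 1481/8 ≈ 185.13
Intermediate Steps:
R(K) = 4*K
m(d) = 3 - 2*d (m(d) = 3 - (d + d) = 3 - 2*d)
u = 169/16 (u = (-1 + (8*(-¼) + 2*(-⅛)))² = (-1 + (-2 - ¼))² = (-1 - 9/4)² = (-13/4)² = 169/16 ≈ 10.563)
m(R(1)) + c(18)*u = (3 - 8) + 18*(169/16) = (3 - 2*4) + 1521/8 = (3 - 8) + 1521/8 = -5 + 1521/8 = 1481/8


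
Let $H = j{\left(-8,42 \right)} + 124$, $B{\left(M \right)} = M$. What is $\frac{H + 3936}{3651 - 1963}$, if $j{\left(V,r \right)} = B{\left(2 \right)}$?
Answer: $\frac{2031}{844} \approx 2.4064$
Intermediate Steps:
$j{\left(V,r \right)} = 2$
$H = 126$ ($H = 2 + 124 = 126$)
$\frac{H + 3936}{3651 - 1963} = \frac{126 + 3936}{3651 - 1963} = \frac{4062}{1688} = 4062 \cdot \frac{1}{1688} = \frac{2031}{844}$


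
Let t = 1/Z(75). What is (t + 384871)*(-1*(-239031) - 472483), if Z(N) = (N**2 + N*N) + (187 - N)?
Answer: -510431627671978/5681 ≈ -8.9849e+10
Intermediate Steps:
Z(N) = 187 - N + 2*N**2 (Z(N) = (N**2 + N**2) + (187 - N) = 2*N**2 + (187 - N) = 187 - N + 2*N**2)
t = 1/11362 (t = 1/(187 - 1*75 + 2*75**2) = 1/(187 - 75 + 2*5625) = 1/(187 - 75 + 11250) = 1/11362 ≈ 8.8013e-5)
(t + 384871)*(-1*(-239031) - 472483) = (1/11362 + 384871)*(-1*(-239031) - 472483) = 4372904303*(239031 - 472483)/11362 = (4372904303/11362)*(-233452) = -510431627671978/5681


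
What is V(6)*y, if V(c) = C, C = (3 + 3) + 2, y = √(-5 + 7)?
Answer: 8*√2 ≈ 11.314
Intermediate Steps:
y = √2 ≈ 1.4142
C = 8 (C = 6 + 2 = 8)
V(c) = 8
V(6)*y = 8*√2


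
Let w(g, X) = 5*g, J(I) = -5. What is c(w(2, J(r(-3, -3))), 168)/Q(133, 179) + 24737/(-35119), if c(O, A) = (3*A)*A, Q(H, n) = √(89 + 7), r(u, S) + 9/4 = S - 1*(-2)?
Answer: -853/1211 + 3528*√6 ≈ 8641.1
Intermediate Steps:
r(u, S) = -¼ + S (r(u, S) = -9/4 + (S - 1*(-2)) = -9/4 + (S + 2) = -9/4 + (2 + S) = -¼ + S)
Q(H, n) = 4*√6 (Q(H, n) = √96 = 4*√6)
c(O, A) = 3*A²
c(w(2, J(r(-3, -3))), 168)/Q(133, 179) + 24737/(-35119) = (3*168²)/((4*√6)) + 24737/(-35119) = (3*28224)*(√6/24) + 24737*(-1/35119) = 84672*(√6/24) - 853/1211 = 3528*√6 - 853/1211 = -853/1211 + 3528*√6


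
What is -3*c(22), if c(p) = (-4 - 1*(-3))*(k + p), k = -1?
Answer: 63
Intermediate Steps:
c(p) = 1 - p (c(p) = (-4 - 1*(-3))*(-1 + p) = (-4 + 3)*(-1 + p) = -(-1 + p) = 1 - p)
-3*c(22) = -3*(1 - 1*22) = -3*(1 - 22) = -3*(-21) = 63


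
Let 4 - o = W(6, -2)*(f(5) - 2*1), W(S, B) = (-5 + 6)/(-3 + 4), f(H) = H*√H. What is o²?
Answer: 161 - 60*√5 ≈ 26.836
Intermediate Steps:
f(H) = H^(3/2)
W(S, B) = 1 (W(S, B) = 1/1 = 1*1 = 1)
o = 6 - 5*√5 (o = 4 - (5^(3/2) - 2*1) = 4 - (5*√5 - 2) = 4 - (-2 + 5*√5) = 4 + (2 - 5*√5) = 6 - 5*√5 ≈ -5.1803)
o² = (6 - 5*√5)²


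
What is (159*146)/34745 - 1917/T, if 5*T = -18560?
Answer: 152776533/128973440 ≈ 1.1846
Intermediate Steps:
T = -3712 (T = (⅕)*(-18560) = -3712)
(159*146)/34745 - 1917/T = (159*146)/34745 - 1917/(-3712) = 23214*(1/34745) - 1917*(-1/3712) = 23214/34745 + 1917/3712 = 152776533/128973440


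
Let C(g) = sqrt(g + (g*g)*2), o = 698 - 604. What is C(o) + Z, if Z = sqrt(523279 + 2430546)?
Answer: 3*sqrt(1974) + 5*sqrt(118153) ≈ 1852.0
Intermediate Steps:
o = 94
C(g) = sqrt(g + 2*g**2) (C(g) = sqrt(g + g**2*2) = sqrt(g + 2*g**2))
Z = 5*sqrt(118153) (Z = sqrt(2953825) = 5*sqrt(118153) ≈ 1718.7)
C(o) + Z = sqrt(94*(1 + 2*94)) + 5*sqrt(118153) = sqrt(94*(1 + 188)) + 5*sqrt(118153) = sqrt(94*189) + 5*sqrt(118153) = sqrt(17766) + 5*sqrt(118153) = 3*sqrt(1974) + 5*sqrt(118153)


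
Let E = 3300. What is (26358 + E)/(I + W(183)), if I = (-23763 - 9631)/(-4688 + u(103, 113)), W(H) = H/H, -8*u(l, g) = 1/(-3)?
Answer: 3336851238/913967 ≈ 3651.0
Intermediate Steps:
u(l, g) = 1/24 (u(l, g) = -⅛/(-3) = -⅛*(-⅓) = 1/24)
W(H) = 1
I = 801456/112511 (I = (-23763 - 9631)/(-4688 + 1/24) = -33394/(-112511/24) = -33394*(-24/112511) = 801456/112511 ≈ 7.1234)
(26358 + E)/(I + W(183)) = (26358 + 3300)/(801456/112511 + 1) = 29658/(913967/112511) = 29658*(112511/913967) = 3336851238/913967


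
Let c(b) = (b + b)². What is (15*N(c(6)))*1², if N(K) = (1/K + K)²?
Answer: 2150115845/6912 ≈ 3.1107e+5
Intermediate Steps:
c(b) = 4*b² (c(b) = (2*b)² = 4*b²)
N(K) = (K + 1/K)² (N(K) = (1/K + K)² = (K + 1/K)²)
(15*N(c(6)))*1² = (15*((1 + (4*6²)²)²/(4*6²)²))*1² = (15*((1 + (4*36)²)²/(4*36)²))*1 = (15*((1 + 144²)²/144²))*1 = (15*((1 + 20736)²/20736))*1 = (15*((1/20736)*20737²))*1 = (15*((1/20736)*430023169))*1 = (15*(430023169/20736))*1 = (2150115845/6912)*1 = 2150115845/6912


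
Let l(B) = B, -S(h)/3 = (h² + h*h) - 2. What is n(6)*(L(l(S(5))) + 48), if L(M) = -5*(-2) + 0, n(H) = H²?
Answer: 2088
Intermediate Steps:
S(h) = 6 - 6*h² (S(h) = -3*((h² + h*h) - 2) = -3*((h² + h²) - 2) = -3*(2*h² - 2) = -3*(-2 + 2*h²) = 6 - 6*h²)
L(M) = 10 (L(M) = 10 + 0 = 10)
n(6)*(L(l(S(5))) + 48) = 6²*(10 + 48) = 36*58 = 2088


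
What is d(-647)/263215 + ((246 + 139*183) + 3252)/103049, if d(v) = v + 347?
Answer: 1517042265/5424808507 ≈ 0.27965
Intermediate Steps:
d(v) = 347 + v
d(-647)/263215 + ((246 + 139*183) + 3252)/103049 = (347 - 647)/263215 + ((246 + 139*183) + 3252)/103049 = -300*1/263215 + ((246 + 25437) + 3252)*(1/103049) = -60/52643 + (25683 + 3252)*(1/103049) = -60/52643 + 28935*(1/103049) = -60/52643 + 28935/103049 = 1517042265/5424808507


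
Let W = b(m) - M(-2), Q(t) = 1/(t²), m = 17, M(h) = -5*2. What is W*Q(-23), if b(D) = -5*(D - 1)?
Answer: -70/529 ≈ -0.13233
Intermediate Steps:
M(h) = -10
b(D) = 5 - 5*D (b(D) = -5*(-1 + D) = 5 - 5*D)
Q(t) = t⁻²
W = -70 (W = (5 - 5*17) - 1*(-10) = (5 - 85) + 10 = -80 + 10 = -70)
W*Q(-23) = -70/(-23)² = -70*1/529 = -70/529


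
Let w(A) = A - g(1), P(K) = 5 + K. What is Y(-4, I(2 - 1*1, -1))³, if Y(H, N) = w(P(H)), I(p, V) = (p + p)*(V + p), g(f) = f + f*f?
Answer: -1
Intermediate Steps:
g(f) = f + f²
I(p, V) = 2*p*(V + p) (I(p, V) = (2*p)*(V + p) = 2*p*(V + p))
w(A) = -2 + A (w(A) = A - (1 + 1) = A - 2 = -2 + A)
Y(H, N) = 3 + H (Y(H, N) = -2 + (5 + H) = 3 + H)
Y(-4, I(2 - 1*1, -1))³ = (3 - 4)³ = (-1)³ = -1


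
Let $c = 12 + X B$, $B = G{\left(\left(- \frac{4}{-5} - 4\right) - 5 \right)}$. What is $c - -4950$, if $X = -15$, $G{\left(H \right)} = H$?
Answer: $5085$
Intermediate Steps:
$B = - \frac{41}{5}$ ($B = \left(- \frac{4}{-5} - 4\right) - 5 = \left(\left(-4\right) \left(- \frac{1}{5}\right) - 4\right) - 5 = \left(\frac{4}{5} - 4\right) - 5 = - \frac{16}{5} - 5 = - \frac{41}{5} \approx -8.2$)
$c = 135$ ($c = 12 - -123 = 12 + 123 = 135$)
$c - -4950 = 135 - -4950 = 135 + 4950 = 5085$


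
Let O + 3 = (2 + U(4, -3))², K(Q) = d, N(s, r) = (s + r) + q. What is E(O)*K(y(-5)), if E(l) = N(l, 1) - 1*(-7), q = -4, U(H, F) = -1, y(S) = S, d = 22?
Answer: 44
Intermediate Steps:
N(s, r) = -4 + r + s (N(s, r) = (s + r) - 4 = (r + s) - 4 = -4 + r + s)
K(Q) = 22
O = -2 (O = -3 + (2 - 1)² = -3 + 1² = -3 + 1 = -2)
E(l) = 4 + l (E(l) = (-4 + 1 + l) - 1*(-7) = (-3 + l) + 7 = 4 + l)
E(O)*K(y(-5)) = (4 - 2)*22 = 2*22 = 44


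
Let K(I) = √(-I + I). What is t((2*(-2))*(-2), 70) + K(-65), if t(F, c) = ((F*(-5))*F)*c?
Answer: -22400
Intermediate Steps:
K(I) = 0 (K(I) = √0 = 0)
t(F, c) = -5*c*F² (t(F, c) = ((-5*F)*F)*c = (-5*F²)*c = -5*c*F²)
t((2*(-2))*(-2), 70) + K(-65) = -5*70*((2*(-2))*(-2))² + 0 = -5*70*(-4*(-2))² + 0 = -5*70*8² + 0 = -5*70*64 + 0 = -22400 + 0 = -22400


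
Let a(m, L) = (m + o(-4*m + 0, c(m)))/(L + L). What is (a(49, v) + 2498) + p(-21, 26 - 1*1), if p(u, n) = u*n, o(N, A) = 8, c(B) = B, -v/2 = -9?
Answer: 23695/12 ≈ 1974.6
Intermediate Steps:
v = 18 (v = -2*(-9) = 18)
a(m, L) = (8 + m)/(2*L) (a(m, L) = (m + 8)/(L + L) = (8 + m)/((2*L)) = (8 + m)*(1/(2*L)) = (8 + m)/(2*L))
p(u, n) = n*u
(a(49, v) + 2498) + p(-21, 26 - 1*1) = ((1/2)*(8 + 49)/18 + 2498) + (26 - 1*1)*(-21) = ((1/2)*(1/18)*57 + 2498) + (26 - 1)*(-21) = (19/12 + 2498) + 25*(-21) = 29995/12 - 525 = 23695/12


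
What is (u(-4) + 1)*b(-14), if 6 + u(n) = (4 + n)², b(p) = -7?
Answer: 35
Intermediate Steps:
u(n) = -6 + (4 + n)²
(u(-4) + 1)*b(-14) = ((-6 + (4 - 4)²) + 1)*(-7) = ((-6 + 0²) + 1)*(-7) = ((-6 + 0) + 1)*(-7) = (-6 + 1)*(-7) = -5*(-7) = 35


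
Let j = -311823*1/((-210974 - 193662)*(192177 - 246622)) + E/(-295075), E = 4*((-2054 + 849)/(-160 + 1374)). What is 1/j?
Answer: -31567022138527084/22060002551 ≈ -1.4310e+6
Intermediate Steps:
E = -2410/607 (E = 4*(-1205/1214) = -2410/607 ≈ -3.9703)
j = -22060002551/31567022138527084 (j = -311823*1/((-210974 - 193662)*(192177 - 246622)) - 2410/607/(-295075) = -311823/((-404636*(-54445))) - 2410/607*(-1/295075) = -311823/22030407020 + 482/35822105 = -22060002551/31567022138527084 ≈ -6.9883e-7)
1/j = 1/(-22060002551/31567022138527084) = -31567022138527084/22060002551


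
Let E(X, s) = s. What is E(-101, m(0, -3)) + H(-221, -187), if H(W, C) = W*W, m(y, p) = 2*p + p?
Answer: 48832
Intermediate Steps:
m(y, p) = 3*p
H(W, C) = W**2
E(-101, m(0, -3)) + H(-221, -187) = 3*(-3) + (-221)**2 = -9 + 48841 = 48832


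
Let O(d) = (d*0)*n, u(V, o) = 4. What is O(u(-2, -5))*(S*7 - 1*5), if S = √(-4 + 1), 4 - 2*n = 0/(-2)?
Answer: 0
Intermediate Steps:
n = 2 (n = 2 - 0/(-2) = 2 - 0*(-1)/2 = 2 - ½*0 = 2 + 0 = 2)
O(d) = 0 (O(d) = (d*0)*2 = 0*2 = 0)
S = I*√3 (S = √(-3) = I*√3 ≈ 1.732*I)
O(u(-2, -5))*(S*7 - 1*5) = 0*((I*√3)*7 - 1*5) = 0*(7*I*√3 - 5) = 0*(-5 + 7*I*√3) = 0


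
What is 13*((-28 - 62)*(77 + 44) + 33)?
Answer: -141141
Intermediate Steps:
13*((-28 - 62)*(77 + 44) + 33) = 13*(-90*121 + 33) = 13*(-10890 + 33) = 13*(-10857) = -141141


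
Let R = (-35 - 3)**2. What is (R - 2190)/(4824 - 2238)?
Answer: -373/1293 ≈ -0.28848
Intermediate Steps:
R = 1444 (R = (-38)**2 = 1444)
(R - 2190)/(4824 - 2238) = (1444 - 2190)/(4824 - 2238) = -746/2586 = -746*1/2586 = -373/1293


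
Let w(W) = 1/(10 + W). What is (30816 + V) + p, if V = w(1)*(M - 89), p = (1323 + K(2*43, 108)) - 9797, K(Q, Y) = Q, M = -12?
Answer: 246607/11 ≈ 22419.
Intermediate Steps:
p = -8388 (p = (1323 + 2*43) - 9797 = (1323 + 86) - 9797 = 1409 - 9797 = -8388)
V = -101/11 (V = (-12 - 89)/(10 + 1) = -101/11 ≈ -9.1818)
(30816 + V) + p = (30816 - 101/11) - 8388 = 338875/11 - 8388 = 246607/11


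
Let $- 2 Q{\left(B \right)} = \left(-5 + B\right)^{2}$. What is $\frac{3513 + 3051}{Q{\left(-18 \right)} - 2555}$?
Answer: $- \frac{13128}{5639} \approx -2.3281$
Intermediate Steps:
$Q{\left(B \right)} = - \frac{\left(-5 + B\right)^{2}}{2}$
$\frac{3513 + 3051}{Q{\left(-18 \right)} - 2555} = \frac{3513 + 3051}{- \frac{\left(-5 - 18\right)^{2}}{2} - 2555} = \frac{6564}{- \frac{\left(-23\right)^{2}}{2} - 2555} = \frac{6564}{\left(- \frac{1}{2}\right) 529 - 2555} = \frac{6564}{- \frac{529}{2} - 2555} = \frac{6564}{- \frac{5639}{2}} = 6564 \left(- \frac{2}{5639}\right) = - \frac{13128}{5639}$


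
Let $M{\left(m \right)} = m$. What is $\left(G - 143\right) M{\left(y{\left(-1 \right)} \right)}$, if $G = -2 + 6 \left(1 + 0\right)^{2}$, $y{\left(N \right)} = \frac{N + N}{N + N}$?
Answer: $-139$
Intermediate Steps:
$y{\left(N \right)} = 1$ ($y{\left(N \right)} = \frac{2 N}{2 N} = 2 N \frac{1}{2 N} = 1$)
$G = 4$ ($G = -2 + 6 \cdot 1^{2} = -2 + 6 \cdot 1 = -2 + 6 = 4$)
$\left(G - 143\right) M{\left(y{\left(-1 \right)} \right)} = \left(4 - 143\right) 1 = \left(-139\right) 1 = -139$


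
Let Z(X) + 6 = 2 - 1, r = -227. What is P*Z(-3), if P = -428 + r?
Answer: 3275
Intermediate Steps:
Z(X) = -5 (Z(X) = -6 + (2 - 1) = -6 + 1 = -5)
P = -655 (P = -428 - 227 = -655)
P*Z(-3) = -655*(-5) = 3275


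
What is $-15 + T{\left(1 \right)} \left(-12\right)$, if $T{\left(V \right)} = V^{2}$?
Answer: $-27$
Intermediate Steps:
$-15 + T{\left(1 \right)} \left(-12\right) = -15 + 1^{2} \left(-12\right) = -15 + 1 \left(-12\right) = -15 - 12 = -27$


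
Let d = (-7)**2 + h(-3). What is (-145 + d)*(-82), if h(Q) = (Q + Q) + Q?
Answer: 8610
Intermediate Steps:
h(Q) = 3*Q (h(Q) = 2*Q + Q = 3*Q)
d = 40 (d = (-7)**2 + 3*(-3) = 49 - 9 = 40)
(-145 + d)*(-82) = (-145 + 40)*(-82) = -105*(-82) = 8610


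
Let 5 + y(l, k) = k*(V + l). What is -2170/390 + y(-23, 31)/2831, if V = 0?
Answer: -642329/110409 ≈ -5.8177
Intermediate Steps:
y(l, k) = -5 + k*l (y(l, k) = -5 + k*(0 + l) = -5 + k*l)
-2170/390 + y(-23, 31)/2831 = -2170/390 + (-5 + 31*(-23))/2831 = -2170*1/390 + (-5 - 713)*(1/2831) = -217/39 - 718*1/2831 = -217/39 - 718/2831 = -642329/110409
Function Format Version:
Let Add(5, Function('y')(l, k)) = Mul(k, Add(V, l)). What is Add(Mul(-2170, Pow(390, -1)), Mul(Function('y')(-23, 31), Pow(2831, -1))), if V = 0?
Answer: Rational(-642329, 110409) ≈ -5.8177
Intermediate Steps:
Function('y')(l, k) = Add(-5, Mul(k, l)) (Function('y')(l, k) = Add(-5, Mul(k, Add(0, l))) = Add(-5, Mul(k, l)))
Add(Mul(-2170, Pow(390, -1)), Mul(Function('y')(-23, 31), Pow(2831, -1))) = Add(Mul(-2170, Pow(390, -1)), Mul(Add(-5, Mul(31, -23)), Pow(2831, -1))) = Add(Mul(-2170, Rational(1, 390)), Mul(Add(-5, -713), Rational(1, 2831))) = Add(Rational(-217, 39), Mul(-718, Rational(1, 2831))) = Add(Rational(-217, 39), Rational(-718, 2831)) = Rational(-642329, 110409)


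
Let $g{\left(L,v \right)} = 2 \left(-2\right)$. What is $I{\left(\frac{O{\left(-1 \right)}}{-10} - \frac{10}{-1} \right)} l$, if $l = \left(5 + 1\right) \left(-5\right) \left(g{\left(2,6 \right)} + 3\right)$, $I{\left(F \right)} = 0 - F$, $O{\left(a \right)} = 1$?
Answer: $-297$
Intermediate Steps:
$g{\left(L,v \right)} = -4$
$I{\left(F \right)} = - F$
$l = 30$ ($l = \left(5 + 1\right) \left(-5\right) \left(-4 + 3\right) = 6 \left(-5\right) \left(-1\right) = \left(-30\right) \left(-1\right) = 30$)
$I{\left(\frac{O{\left(-1 \right)}}{-10} - \frac{10}{-1} \right)} l = - (1 \frac{1}{-10} - \frac{10}{-1}) 30 = - (1 \left(- \frac{1}{10}\right) - -10) 30 = - (- \frac{1}{10} + 10) 30 = \left(-1\right) \frac{99}{10} \cdot 30 = \left(- \frac{99}{10}\right) 30 = -297$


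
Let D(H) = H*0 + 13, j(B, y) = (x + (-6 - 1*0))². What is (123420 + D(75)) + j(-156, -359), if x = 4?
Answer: 123437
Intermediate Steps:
j(B, y) = 4 (j(B, y) = (4 + (-6 - 1*0))² = (4 + (-6 + 0))² = (4 - 6)² = (-2)² = 4)
D(H) = 13 (D(H) = 0 + 13 = 13)
(123420 + D(75)) + j(-156, -359) = (123420 + 13) + 4 = 123433 + 4 = 123437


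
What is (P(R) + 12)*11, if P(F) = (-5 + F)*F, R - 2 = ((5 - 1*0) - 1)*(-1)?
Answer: 286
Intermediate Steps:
R = -2 (R = 2 + ((5 - 1*0) - 1)*(-1) = 2 + ((5 + 0) - 1)*(-1) = 2 + (5 - 1)*(-1) = 2 + 4*(-1) = 2 - 4 = -2)
P(F) = F*(-5 + F)
(P(R) + 12)*11 = (-2*(-5 - 2) + 12)*11 = (-2*(-7) + 12)*11 = (14 + 12)*11 = 26*11 = 286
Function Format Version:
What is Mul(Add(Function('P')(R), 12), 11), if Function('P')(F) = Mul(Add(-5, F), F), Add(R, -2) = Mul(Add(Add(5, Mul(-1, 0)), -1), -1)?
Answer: 286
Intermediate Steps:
R = -2 (R = Add(2, Mul(Add(Add(5, Mul(-1, 0)), -1), -1)) = Add(2, Mul(Add(Add(5, 0), -1), -1)) = Add(2, Mul(Add(5, -1), -1)) = Add(2, Mul(4, -1)) = Add(2, -4) = -2)
Function('P')(F) = Mul(F, Add(-5, F))
Mul(Add(Function('P')(R), 12), 11) = Mul(Add(Mul(-2, Add(-5, -2)), 12), 11) = Mul(Add(Mul(-2, -7), 12), 11) = Mul(Add(14, 12), 11) = Mul(26, 11) = 286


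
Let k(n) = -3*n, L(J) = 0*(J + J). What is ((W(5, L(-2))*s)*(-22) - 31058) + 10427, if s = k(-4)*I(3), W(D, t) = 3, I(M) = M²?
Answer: -27759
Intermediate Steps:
L(J) = 0 (L(J) = 0*(2*J) = 0)
s = 108 (s = -3*(-4)*3² = 12*9 = 108)
((W(5, L(-2))*s)*(-22) - 31058) + 10427 = ((3*108)*(-22) - 31058) + 10427 = (324*(-22) - 31058) + 10427 = (-7128 - 31058) + 10427 = -38186 + 10427 = -27759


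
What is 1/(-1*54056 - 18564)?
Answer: -1/72620 ≈ -1.3770e-5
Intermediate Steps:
1/(-1*54056 - 18564) = 1/(-54056 - 18564) = 1/(-72620) = -1/72620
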